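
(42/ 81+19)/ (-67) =-527/ 1809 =-0.29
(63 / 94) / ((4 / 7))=441 / 376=1.17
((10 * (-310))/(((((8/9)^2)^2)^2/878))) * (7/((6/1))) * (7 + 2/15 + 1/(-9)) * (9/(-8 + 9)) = -539933371378695/1048576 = -514920588.85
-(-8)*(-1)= -8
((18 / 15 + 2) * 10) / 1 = 32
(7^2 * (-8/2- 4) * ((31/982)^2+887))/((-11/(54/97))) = 4526545798908/257233427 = 17597.04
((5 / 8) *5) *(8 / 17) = 25 / 17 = 1.47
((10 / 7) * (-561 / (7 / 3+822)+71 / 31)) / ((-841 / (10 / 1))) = -1763000 / 64473583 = -0.03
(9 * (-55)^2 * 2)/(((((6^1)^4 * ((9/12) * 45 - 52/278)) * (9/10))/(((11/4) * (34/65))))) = 78628825/39300066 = 2.00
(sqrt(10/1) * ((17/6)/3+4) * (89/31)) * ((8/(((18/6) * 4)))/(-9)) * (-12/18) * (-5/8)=-39605 * sqrt(10)/90396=-1.39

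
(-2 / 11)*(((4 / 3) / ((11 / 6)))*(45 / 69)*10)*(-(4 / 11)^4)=0.02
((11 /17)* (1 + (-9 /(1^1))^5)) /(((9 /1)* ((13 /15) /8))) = -25981120 /663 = -39187.21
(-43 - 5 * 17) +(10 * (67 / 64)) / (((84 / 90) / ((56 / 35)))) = -110.05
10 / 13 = 0.77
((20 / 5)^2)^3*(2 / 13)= 8192 / 13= 630.15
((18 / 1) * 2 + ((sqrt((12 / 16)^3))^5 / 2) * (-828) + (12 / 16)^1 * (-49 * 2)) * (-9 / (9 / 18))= 675 + 4074381 * sqrt(3) / 8192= 1536.45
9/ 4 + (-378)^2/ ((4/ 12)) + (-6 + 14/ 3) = 428652.92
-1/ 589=-0.00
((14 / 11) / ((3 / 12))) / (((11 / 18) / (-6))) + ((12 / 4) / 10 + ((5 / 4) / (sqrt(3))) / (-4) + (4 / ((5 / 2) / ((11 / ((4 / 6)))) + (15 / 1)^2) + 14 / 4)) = -20752177 / 449515 - 5 * sqrt(3) / 48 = -46.35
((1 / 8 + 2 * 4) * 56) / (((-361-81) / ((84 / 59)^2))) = -123480 / 59177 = -2.09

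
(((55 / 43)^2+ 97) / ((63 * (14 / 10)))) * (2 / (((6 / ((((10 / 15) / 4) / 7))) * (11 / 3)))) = 9305 / 3844071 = 0.00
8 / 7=1.14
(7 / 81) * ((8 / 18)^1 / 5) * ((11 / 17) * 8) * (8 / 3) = 0.11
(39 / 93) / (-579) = -13 / 17949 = -0.00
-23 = -23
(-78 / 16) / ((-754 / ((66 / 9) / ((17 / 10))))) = 55 / 1972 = 0.03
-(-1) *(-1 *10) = -10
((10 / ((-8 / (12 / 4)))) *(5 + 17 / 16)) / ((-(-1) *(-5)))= 291 / 64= 4.55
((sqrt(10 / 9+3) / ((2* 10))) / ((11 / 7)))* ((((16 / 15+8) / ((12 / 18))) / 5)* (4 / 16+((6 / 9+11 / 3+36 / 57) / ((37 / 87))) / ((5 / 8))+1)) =33343681* sqrt(37) / 57997500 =3.50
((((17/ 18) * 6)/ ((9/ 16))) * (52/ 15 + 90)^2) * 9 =534644288/ 675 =792065.61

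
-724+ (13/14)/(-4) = -40557/56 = -724.23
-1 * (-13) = 13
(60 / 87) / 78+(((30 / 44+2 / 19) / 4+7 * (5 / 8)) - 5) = -198269 / 472758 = -0.42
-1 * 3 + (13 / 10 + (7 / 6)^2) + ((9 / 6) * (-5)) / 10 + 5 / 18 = -73 / 90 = -0.81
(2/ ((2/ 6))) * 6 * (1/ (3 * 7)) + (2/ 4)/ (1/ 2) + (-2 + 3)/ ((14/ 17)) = 55/ 14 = 3.93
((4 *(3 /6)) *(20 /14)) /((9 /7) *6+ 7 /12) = 240 /697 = 0.34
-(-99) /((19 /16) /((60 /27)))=3520 /19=185.26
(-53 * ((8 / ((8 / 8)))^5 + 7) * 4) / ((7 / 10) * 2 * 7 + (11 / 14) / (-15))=-63441000 / 89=-712820.22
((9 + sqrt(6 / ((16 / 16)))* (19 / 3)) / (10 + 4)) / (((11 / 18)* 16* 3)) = 27 / 1232 + 19* sqrt(6) / 1232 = 0.06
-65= -65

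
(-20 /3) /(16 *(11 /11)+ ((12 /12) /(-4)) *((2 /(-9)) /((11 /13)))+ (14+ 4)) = -264 /1349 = -0.20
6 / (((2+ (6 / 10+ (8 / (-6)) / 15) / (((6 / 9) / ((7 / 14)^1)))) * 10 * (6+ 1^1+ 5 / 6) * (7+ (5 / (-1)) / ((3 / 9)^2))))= -108 / 127699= -0.00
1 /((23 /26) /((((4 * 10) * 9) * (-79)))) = -739440 /23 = -32149.57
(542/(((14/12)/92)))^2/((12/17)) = 126807343296/49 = 2587904965.22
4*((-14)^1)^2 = 784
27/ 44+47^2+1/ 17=1652835/ 748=2209.67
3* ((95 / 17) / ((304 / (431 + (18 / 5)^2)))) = 33297 / 1360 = 24.48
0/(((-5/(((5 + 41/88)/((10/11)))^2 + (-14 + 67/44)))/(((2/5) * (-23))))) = 0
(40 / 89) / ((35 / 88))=704 / 623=1.13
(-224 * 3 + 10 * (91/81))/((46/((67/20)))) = -1792987/37260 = -48.12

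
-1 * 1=-1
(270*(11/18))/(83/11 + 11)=605/68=8.90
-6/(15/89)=-178/5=-35.60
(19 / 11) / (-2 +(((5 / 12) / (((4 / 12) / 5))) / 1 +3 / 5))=380 / 1067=0.36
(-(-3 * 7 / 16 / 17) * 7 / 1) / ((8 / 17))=1.15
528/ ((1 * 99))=16/ 3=5.33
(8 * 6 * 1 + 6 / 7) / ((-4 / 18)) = -1539 / 7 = -219.86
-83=-83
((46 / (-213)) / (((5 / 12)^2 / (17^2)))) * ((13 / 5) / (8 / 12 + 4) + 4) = -101778864 / 62125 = -1638.29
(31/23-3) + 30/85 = -508/391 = -1.30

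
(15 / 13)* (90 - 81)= 135 / 13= 10.38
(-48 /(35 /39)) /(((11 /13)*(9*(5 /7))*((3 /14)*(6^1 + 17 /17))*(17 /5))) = -5408 /2805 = -1.93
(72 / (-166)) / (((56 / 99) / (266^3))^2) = -480184971143456.82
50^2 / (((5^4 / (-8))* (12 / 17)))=-136 / 3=-45.33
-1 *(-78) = 78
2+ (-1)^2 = 3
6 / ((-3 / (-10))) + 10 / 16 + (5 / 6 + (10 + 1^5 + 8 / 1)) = 971 / 24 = 40.46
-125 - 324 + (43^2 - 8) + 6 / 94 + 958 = 110453 / 47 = 2350.06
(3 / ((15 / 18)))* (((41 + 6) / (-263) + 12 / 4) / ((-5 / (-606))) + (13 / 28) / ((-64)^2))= 464127351039 / 377036800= 1230.99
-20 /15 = -4 /3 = -1.33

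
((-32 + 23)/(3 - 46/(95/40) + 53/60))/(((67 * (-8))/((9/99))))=-2565/26020522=-0.00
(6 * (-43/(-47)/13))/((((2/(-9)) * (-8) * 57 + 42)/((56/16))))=63/6110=0.01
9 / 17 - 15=-246 / 17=-14.47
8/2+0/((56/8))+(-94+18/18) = -89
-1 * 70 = -70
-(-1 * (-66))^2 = -4356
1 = 1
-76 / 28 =-19 / 7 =-2.71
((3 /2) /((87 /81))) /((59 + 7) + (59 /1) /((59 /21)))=27 /1682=0.02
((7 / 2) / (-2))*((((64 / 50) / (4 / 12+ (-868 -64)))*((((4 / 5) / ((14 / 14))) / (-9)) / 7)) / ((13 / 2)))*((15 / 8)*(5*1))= -8 / 181675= -0.00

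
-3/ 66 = -1/ 22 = -0.05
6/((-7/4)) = -24/7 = -3.43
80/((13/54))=4320/13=332.31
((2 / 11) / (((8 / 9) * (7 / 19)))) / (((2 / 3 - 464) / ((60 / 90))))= -171 / 214060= -0.00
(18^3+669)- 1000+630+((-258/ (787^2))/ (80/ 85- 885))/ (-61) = 3481293989699305/ 567818298761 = 6131.00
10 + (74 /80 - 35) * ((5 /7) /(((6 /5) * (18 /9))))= -95 /672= -0.14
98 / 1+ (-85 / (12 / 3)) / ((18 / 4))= 1679 / 18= 93.28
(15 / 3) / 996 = 5 / 996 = 0.01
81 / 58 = 1.40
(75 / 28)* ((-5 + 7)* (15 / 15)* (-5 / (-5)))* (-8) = -300 / 7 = -42.86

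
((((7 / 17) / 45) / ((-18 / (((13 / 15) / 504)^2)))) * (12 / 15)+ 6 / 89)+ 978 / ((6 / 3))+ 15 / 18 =6127560591374959 / 12507759180000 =489.90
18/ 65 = 0.28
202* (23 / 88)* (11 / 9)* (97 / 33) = 225331 / 1188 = 189.67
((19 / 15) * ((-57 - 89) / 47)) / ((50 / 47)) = -1387 / 375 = -3.70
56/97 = 0.58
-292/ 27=-10.81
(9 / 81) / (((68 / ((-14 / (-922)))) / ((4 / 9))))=7 / 634797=0.00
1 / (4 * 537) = 1 / 2148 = 0.00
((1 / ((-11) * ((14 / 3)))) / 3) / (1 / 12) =-6 / 77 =-0.08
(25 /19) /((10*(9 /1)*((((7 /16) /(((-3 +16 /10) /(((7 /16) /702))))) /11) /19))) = -15689.14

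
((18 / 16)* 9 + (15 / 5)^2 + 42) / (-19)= -489 / 152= -3.22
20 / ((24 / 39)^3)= 10985 / 128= 85.82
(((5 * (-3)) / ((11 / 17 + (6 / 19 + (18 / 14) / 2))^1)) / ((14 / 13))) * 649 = -40877265 / 7261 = -5629.70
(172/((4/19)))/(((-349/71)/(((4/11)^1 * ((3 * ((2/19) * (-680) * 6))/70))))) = 29894976/26873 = 1112.45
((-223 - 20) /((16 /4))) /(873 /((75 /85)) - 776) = -1215 /4268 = -0.28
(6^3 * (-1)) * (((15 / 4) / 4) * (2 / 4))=-405 / 4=-101.25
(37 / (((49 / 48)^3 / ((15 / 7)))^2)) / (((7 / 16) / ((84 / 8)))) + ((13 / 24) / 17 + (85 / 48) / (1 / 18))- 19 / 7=502548095017105409 / 138357506861196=3632.24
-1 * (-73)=73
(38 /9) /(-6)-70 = -1909 /27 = -70.70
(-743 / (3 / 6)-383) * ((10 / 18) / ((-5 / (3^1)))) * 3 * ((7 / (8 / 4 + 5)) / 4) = 1869 / 4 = 467.25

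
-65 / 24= -2.71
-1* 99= -99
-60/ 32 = -15/ 8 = -1.88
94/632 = 47/316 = 0.15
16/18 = 8/9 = 0.89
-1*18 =-18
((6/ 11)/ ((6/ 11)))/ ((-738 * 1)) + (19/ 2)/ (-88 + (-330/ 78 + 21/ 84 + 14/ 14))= -0.11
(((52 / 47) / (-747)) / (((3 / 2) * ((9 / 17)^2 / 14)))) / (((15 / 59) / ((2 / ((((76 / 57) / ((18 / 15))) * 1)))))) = -0.35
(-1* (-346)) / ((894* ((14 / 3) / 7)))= 173 / 298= 0.58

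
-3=-3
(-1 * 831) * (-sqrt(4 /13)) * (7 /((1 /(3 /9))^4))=3878 * sqrt(13) /351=39.84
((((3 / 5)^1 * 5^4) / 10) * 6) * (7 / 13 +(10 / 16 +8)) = 214425 / 104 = 2061.78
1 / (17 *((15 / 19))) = 19 / 255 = 0.07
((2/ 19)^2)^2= 16/ 130321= 0.00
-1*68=-68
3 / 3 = 1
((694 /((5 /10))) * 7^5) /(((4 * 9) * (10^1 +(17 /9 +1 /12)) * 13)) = 23328116 /5603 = 4163.50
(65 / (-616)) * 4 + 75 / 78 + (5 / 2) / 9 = 14725 / 18018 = 0.82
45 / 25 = 9 / 5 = 1.80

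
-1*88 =-88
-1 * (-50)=50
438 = 438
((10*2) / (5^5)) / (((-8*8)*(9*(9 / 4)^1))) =-0.00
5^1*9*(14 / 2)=315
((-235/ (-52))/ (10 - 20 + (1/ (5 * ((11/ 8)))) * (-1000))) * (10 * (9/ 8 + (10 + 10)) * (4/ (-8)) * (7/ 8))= 235235/ 87552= 2.69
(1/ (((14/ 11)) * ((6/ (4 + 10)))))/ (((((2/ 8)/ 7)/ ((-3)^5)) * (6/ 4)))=-8316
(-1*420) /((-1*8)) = 52.50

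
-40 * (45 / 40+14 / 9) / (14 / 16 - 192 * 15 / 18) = 0.67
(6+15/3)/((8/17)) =187/8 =23.38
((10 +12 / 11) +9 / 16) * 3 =6153 / 176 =34.96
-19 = -19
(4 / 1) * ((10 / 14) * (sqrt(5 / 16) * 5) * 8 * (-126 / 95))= -720 * sqrt(5) / 19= -84.74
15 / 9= 5 / 3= 1.67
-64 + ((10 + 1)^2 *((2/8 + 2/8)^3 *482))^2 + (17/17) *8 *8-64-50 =850362097/16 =53147631.06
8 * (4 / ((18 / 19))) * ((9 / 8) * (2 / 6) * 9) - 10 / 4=223 / 2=111.50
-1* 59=-59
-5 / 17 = -0.29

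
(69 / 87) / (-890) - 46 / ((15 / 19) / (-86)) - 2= 387841639 / 77430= 5008.93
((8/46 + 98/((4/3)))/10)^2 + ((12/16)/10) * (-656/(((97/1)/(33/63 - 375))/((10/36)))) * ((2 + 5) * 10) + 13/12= 692475989933/184726800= 3748.65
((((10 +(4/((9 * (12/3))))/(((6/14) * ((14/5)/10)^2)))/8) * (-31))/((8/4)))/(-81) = 77965/244944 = 0.32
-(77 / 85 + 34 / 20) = -443 / 170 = -2.61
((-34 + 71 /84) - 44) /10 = -6481 /840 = -7.72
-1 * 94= -94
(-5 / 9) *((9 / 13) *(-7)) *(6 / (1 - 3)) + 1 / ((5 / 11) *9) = -4582 / 585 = -7.83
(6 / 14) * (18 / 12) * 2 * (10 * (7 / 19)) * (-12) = -1080 / 19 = -56.84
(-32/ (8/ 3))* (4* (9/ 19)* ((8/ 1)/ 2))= -1728/ 19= -90.95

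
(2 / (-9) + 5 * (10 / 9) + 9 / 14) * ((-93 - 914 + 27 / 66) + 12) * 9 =-53494.78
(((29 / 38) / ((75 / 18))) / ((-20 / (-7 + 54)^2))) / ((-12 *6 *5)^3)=64061 / 147744000000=0.00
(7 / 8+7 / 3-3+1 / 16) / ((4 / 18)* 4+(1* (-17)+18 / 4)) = -39 / 1672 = -0.02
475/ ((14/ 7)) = 475/ 2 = 237.50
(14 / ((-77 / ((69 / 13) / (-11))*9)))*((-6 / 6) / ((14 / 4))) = -92 / 33033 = -0.00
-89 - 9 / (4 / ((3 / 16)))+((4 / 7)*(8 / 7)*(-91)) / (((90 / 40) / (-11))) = 810907 / 4032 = 201.12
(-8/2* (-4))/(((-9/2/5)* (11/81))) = -1440/11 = -130.91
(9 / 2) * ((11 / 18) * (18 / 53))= 99 / 106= 0.93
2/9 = 0.22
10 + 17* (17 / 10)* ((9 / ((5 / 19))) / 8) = 53419 / 400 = 133.55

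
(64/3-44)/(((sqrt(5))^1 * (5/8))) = -544 * sqrt(5)/75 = -16.22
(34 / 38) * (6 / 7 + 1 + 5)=816 / 133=6.14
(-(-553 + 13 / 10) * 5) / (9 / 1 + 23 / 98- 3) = 270333 / 611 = 442.44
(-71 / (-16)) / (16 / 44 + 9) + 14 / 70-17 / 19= -34573 / 156560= -0.22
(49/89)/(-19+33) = 7/178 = 0.04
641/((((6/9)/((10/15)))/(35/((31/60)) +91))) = 3154361/31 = 101753.58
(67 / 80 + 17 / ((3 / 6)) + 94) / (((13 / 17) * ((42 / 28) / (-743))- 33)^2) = 1644401053427 / 13900613584500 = 0.12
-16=-16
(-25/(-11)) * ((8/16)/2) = 25/44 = 0.57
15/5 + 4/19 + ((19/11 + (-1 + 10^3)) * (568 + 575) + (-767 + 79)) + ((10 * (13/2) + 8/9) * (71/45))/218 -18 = 21093712880897/18452610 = 1143128.96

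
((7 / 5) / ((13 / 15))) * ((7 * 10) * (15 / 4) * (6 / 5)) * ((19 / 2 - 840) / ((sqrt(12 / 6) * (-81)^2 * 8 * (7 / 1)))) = -58135 * sqrt(2) / 101088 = -0.81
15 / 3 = 5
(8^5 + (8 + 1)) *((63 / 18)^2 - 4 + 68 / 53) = 66242317 / 212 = 312463.76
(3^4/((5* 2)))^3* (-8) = -4251.53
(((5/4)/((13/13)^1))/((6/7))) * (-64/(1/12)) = -1120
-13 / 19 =-0.68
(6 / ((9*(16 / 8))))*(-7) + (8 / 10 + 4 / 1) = 37 / 15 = 2.47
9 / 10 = 0.90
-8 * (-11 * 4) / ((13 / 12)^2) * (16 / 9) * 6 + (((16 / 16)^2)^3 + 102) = 558079 / 169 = 3302.24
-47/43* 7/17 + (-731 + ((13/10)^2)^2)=-5326021909/7310000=-728.59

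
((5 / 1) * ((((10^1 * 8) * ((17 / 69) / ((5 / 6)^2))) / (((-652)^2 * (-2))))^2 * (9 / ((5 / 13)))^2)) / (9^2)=1758276 / 46678415196125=0.00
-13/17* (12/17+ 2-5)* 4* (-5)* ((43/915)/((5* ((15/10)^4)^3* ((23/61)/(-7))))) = 833437696/17662441635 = 0.05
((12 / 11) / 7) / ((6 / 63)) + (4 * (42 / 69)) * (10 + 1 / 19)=125522 / 4807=26.11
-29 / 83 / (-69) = 29 / 5727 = 0.01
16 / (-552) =-2 / 69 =-0.03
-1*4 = -4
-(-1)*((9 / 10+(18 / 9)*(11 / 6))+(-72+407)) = 10187 / 30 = 339.57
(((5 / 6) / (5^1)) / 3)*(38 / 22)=19 / 198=0.10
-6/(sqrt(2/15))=-3 * sqrt(30)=-16.43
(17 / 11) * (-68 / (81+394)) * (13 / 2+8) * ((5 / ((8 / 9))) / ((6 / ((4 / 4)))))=-25143 / 8360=-3.01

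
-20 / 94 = -10 / 47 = -0.21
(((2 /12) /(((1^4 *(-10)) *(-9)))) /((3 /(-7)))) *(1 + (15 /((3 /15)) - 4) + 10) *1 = -287 /810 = -0.35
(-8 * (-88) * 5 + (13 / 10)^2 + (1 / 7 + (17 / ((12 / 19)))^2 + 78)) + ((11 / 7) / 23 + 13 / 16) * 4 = 2508429449 / 579600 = 4327.86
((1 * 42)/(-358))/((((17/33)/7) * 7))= -693/3043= -0.23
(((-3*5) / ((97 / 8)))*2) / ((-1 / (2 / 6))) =80 / 97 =0.82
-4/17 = -0.24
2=2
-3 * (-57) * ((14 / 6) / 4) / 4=399 / 16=24.94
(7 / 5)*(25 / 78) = 35 / 78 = 0.45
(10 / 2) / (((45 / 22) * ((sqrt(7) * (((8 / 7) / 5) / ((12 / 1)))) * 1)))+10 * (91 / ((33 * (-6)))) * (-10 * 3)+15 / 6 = 55 * sqrt(7) / 3+9265 / 66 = 188.88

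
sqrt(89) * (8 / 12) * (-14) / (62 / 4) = -56 * sqrt(89) / 93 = -5.68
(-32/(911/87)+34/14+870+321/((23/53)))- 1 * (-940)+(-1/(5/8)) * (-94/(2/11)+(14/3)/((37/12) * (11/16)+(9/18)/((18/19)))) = 3772750860716/1118366375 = 3373.45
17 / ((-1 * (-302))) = 0.06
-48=-48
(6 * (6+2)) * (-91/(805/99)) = -61776/115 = -537.18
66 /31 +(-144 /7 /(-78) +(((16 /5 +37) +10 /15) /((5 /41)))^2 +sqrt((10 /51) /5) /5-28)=sqrt(102) /255 +1781528211919 /15868125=112270.91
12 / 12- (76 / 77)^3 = 17557 / 456533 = 0.04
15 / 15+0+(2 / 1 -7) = -4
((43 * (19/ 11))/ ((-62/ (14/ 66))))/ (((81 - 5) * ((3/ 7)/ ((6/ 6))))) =-2107/ 270072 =-0.01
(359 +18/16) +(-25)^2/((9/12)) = 28643/24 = 1193.46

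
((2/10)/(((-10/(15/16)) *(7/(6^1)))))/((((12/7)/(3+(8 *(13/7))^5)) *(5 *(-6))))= 2433315889/10756480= 226.22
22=22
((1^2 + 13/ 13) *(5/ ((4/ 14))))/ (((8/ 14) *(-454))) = -0.13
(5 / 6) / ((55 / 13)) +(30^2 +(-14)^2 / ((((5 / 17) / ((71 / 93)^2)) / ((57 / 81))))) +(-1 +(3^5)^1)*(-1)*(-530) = 3324827418281 / 25687530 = 129433.52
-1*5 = -5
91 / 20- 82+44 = -669 / 20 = -33.45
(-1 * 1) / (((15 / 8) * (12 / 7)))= -14 / 45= -0.31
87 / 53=1.64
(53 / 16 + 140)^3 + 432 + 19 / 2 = 12058056141 / 4096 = 2943861.36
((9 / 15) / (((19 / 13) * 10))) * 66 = 1287 / 475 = 2.71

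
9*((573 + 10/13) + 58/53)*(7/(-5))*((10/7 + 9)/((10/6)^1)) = -780675651/17225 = -45322.24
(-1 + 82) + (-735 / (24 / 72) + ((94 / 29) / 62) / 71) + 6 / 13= -1762062763 / 829777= -2123.54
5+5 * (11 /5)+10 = 26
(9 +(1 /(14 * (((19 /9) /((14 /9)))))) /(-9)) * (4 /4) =1538 /171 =8.99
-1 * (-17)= 17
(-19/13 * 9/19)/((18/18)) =-9/13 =-0.69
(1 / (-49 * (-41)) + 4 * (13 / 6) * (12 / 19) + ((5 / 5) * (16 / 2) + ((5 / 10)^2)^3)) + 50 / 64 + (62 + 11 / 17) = 3194413041 / 41530048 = 76.92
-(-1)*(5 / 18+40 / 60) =17 / 18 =0.94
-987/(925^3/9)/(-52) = 8883/41155562500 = 0.00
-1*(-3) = 3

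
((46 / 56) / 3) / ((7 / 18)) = 0.70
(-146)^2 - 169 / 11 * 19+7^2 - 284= 228680 / 11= 20789.09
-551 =-551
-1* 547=-547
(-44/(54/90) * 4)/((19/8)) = -7040/57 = -123.51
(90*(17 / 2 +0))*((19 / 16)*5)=72675 / 16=4542.19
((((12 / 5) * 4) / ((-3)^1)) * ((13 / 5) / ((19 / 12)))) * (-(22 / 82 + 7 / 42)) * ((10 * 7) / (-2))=-311584 / 3895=-80.00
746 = 746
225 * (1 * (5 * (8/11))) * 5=45000/11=4090.91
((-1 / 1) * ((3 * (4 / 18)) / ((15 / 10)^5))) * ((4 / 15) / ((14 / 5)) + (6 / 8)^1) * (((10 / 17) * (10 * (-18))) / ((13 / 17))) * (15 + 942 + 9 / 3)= 72704000 / 7371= 9863.52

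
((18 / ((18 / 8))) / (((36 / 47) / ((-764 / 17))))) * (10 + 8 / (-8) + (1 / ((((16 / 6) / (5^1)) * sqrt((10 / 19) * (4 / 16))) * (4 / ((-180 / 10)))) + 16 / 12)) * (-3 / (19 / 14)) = 31168144 / 2907-565551 * sqrt(190) / 323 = -13413.17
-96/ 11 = -8.73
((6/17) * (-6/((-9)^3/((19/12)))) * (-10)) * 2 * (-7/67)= 2660/276777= 0.01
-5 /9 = -0.56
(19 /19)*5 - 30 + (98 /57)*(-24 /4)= -671 /19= -35.32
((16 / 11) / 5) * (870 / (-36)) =-232 / 33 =-7.03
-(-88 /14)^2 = -1936 /49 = -39.51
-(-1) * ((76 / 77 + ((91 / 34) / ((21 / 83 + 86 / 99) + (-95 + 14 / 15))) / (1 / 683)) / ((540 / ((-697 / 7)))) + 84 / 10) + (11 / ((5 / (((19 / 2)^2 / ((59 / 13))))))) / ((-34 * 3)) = 25452161270768191 / 2229577772415840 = 11.42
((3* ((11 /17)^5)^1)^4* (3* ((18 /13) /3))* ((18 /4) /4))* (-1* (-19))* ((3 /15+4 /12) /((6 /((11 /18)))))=11388984664213308395763729 /528350082864184427912208130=0.02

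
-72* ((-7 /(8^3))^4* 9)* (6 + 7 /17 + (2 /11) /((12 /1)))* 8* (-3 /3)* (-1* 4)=-0.00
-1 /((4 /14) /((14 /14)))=-7 /2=-3.50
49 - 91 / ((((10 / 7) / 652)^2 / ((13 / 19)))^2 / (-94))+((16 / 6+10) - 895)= 117608785601346359228 / 676875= 173752591839477.54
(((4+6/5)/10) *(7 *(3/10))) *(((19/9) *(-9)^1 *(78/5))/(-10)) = 202293/6250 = 32.37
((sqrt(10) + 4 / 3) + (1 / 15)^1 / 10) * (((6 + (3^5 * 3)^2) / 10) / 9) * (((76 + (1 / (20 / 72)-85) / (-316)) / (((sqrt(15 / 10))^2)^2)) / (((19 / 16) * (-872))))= -21344151563 * sqrt(10) / 110436075-1430058154721 / 5521803750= -870.16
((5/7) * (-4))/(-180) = 1/63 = 0.02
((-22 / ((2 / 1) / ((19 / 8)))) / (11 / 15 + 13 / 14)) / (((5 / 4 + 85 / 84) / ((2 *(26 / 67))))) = -5.39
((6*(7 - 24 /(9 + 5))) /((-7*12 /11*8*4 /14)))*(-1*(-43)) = -17501 /224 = -78.13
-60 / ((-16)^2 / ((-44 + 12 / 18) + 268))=-1685 / 32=-52.66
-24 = -24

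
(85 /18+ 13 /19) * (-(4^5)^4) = -1016498499878912 /171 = -5944435671806.50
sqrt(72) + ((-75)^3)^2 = 6*sqrt(2) + 177978515625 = 177978515633.49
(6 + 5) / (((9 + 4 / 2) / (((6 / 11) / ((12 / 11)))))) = 1 / 2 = 0.50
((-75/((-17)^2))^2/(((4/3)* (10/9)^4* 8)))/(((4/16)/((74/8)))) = 6554439/42762752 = 0.15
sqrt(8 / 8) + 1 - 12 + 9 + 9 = 8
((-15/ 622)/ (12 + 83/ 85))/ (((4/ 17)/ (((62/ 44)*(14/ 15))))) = -0.01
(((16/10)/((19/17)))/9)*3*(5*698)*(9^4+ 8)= 623582032/57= 10940035.65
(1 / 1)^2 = 1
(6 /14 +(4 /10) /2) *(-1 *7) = -22 /5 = -4.40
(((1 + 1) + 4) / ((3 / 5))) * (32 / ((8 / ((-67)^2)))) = 179560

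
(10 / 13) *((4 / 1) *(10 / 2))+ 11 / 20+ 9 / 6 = 4533 / 260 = 17.43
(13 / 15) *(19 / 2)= 247 / 30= 8.23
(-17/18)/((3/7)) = -119/54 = -2.20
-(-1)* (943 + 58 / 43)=40607 / 43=944.35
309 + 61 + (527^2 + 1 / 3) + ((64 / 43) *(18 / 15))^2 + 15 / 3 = 38566560793 / 138675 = 278107.52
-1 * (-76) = 76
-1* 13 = -13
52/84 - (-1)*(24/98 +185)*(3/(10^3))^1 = 172693/147000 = 1.17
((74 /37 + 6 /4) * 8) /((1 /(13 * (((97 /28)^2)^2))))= 1150880653 /21952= 52427.14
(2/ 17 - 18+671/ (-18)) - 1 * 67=-37381/ 306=-122.16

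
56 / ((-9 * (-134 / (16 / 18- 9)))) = -2044 / 5427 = -0.38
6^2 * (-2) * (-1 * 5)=360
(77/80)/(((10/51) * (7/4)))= 561/200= 2.80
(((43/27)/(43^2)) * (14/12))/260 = 7/1811160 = 0.00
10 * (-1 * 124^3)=-19066240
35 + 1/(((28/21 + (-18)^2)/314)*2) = 34631/976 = 35.48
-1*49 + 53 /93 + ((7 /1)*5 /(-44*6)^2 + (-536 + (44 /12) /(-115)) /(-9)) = 8295909749 /745398720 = 11.13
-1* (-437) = 437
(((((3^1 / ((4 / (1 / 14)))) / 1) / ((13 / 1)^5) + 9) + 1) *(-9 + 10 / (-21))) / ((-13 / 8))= 41376892517 / 709540923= 58.32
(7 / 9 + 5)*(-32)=-1664 / 9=-184.89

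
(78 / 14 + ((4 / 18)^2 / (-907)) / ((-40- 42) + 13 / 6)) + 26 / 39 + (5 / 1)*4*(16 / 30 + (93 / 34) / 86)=1052866474726 / 60023592027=17.54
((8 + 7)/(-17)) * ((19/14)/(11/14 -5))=285/1003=0.28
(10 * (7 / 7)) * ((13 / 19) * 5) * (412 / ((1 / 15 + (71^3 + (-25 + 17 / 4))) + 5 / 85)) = 273156000 / 6935915477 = 0.04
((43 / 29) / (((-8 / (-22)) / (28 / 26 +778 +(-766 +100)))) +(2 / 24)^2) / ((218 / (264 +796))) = 6633357305 / 2958696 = 2241.99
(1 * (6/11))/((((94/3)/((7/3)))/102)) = 2142/517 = 4.14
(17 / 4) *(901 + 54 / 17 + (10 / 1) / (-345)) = 1060565 / 276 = 3842.63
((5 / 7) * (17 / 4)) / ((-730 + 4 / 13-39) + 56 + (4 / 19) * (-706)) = -20995 / 5956916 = -0.00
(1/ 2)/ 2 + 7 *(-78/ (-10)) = 1097/ 20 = 54.85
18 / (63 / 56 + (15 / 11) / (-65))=6864 / 421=16.30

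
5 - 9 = -4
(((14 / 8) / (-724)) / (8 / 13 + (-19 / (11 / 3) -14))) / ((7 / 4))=143 / 1922220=0.00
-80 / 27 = -2.96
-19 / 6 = -3.17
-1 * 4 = -4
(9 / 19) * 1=0.47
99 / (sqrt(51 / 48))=396 * sqrt(17) / 17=96.04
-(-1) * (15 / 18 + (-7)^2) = 299 / 6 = 49.83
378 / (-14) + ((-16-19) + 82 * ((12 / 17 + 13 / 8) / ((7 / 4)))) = 5619 / 119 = 47.22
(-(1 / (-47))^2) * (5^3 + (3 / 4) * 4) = -128 / 2209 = -0.06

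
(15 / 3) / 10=1 / 2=0.50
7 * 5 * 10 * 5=1750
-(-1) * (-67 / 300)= -0.22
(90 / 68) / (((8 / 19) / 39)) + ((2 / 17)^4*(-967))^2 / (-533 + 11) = 3571194021297013 / 29130763073616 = 122.59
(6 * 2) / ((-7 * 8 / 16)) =-24 / 7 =-3.43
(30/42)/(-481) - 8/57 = -27221/191919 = -0.14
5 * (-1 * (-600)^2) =-1800000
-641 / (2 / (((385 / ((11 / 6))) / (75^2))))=-11.97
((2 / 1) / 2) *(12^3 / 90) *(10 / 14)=96 / 7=13.71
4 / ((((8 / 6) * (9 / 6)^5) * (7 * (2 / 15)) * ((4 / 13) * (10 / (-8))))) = -208 / 189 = -1.10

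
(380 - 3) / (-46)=-377 / 46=-8.20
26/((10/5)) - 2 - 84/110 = 563/55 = 10.24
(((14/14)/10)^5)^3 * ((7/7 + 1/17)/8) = 9/68000000000000000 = 0.00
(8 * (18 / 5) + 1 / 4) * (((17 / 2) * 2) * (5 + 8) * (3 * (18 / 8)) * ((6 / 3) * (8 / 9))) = 385203 / 5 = 77040.60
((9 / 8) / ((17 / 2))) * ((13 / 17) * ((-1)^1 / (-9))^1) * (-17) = -13 / 68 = -0.19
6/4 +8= 19/2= 9.50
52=52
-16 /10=-1.60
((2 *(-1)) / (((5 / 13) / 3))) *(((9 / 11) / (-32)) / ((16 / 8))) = 351 / 1760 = 0.20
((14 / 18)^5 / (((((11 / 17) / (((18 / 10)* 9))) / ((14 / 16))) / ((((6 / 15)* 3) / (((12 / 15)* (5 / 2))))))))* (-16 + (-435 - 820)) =-2542041943 / 534600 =-4755.04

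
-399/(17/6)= -2394/17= -140.82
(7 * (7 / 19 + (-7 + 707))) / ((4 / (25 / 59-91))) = -124447064 / 1121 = -111014.33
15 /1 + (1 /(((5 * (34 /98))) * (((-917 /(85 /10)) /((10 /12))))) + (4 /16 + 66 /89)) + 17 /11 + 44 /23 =344155589 /17698362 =19.45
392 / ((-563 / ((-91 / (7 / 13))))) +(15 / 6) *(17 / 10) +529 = 1465871 / 2252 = 650.92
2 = 2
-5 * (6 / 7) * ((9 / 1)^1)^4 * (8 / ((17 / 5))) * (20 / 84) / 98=-6561000 / 40817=-160.74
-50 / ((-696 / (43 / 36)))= 1075 / 12528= 0.09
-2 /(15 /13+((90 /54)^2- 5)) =234 /125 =1.87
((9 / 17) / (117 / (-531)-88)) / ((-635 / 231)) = 40887 / 18729325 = 0.00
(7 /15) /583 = 7 /8745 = 0.00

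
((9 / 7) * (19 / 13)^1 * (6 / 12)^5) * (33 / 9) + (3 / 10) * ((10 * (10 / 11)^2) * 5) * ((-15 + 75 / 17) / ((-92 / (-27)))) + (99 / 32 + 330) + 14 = 10635380551 / 34442408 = 308.79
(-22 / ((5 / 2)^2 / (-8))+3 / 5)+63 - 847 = -18881 / 25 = -755.24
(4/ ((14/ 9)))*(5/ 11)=90/ 77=1.17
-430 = -430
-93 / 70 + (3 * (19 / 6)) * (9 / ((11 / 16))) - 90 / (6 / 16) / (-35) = 100017 / 770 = 129.89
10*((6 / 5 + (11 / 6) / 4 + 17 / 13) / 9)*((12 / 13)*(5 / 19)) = 23135 / 28899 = 0.80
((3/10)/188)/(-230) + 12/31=5188707/13404400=0.39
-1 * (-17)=17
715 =715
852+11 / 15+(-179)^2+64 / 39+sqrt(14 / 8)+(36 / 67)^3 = sqrt(7) / 2+1929282836194 / 58648785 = 32896.85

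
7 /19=0.37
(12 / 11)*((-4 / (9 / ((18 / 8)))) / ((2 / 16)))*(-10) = 960 / 11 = 87.27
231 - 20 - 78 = 133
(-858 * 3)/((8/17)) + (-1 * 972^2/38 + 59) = -2300785/76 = -30273.49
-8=-8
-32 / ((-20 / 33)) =264 / 5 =52.80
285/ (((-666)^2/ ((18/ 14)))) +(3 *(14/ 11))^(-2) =41911/ 603729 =0.07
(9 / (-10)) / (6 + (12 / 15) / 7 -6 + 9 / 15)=-63 / 50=-1.26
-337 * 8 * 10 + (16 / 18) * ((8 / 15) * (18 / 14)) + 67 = -2823701 / 105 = -26892.39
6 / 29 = 0.21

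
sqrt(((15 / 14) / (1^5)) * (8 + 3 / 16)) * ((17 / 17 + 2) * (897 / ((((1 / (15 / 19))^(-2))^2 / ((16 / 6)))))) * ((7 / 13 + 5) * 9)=71937192 * sqrt(27510) / 4375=2727223.43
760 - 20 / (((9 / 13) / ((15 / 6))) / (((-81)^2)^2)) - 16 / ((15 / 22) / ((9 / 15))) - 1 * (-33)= -77723226777 / 25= -3108929071.08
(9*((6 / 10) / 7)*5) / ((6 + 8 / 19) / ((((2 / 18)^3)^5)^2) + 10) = 513 / 36202049167034637801207445954984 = 0.00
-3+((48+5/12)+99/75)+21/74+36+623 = 706.02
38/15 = 2.53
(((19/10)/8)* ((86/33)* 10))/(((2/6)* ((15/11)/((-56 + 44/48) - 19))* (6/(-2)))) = 726313/2160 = 336.26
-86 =-86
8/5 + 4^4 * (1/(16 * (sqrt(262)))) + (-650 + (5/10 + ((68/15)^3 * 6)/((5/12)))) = 8 * sqrt(262)/131 + 2601287/3750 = 694.67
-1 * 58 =-58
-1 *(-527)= 527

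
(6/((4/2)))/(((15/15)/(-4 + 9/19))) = -201/19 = -10.58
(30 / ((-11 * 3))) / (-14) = 5 / 77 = 0.06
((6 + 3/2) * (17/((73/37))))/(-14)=-9435/2044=-4.62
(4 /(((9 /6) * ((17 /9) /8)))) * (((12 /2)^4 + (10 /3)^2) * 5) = 73813.33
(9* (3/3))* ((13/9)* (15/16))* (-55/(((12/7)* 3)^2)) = -25.34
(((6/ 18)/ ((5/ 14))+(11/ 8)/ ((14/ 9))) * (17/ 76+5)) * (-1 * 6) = -1212041/ 21280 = -56.96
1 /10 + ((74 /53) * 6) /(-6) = -1.30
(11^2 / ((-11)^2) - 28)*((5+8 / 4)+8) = -405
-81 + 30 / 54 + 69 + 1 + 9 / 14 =-1235 / 126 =-9.80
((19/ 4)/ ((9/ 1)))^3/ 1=6859/ 46656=0.15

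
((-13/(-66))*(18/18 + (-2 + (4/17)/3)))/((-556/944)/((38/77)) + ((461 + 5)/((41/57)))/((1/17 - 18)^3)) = 3187059627875500/22923934986220389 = 0.14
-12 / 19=-0.63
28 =28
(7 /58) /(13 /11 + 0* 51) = 77 /754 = 0.10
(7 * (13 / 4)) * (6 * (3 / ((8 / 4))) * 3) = 614.25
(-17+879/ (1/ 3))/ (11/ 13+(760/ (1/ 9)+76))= 34060/ 89919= 0.38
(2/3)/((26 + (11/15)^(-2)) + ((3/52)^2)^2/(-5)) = 8847055360/369711833637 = 0.02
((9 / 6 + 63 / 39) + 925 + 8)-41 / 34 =206615 / 221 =934.91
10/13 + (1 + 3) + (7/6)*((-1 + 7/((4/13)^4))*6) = 18185933/3328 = 5464.52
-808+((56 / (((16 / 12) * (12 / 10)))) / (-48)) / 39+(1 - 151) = -1793411 / 1872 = -958.02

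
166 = 166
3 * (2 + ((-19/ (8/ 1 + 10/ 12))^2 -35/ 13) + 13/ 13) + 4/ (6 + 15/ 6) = 15.27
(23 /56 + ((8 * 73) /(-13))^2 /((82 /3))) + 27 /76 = 549972511 /7372456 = 74.60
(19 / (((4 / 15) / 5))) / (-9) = -475 / 12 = -39.58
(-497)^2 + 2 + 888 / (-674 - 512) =146477079 / 593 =247010.25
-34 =-34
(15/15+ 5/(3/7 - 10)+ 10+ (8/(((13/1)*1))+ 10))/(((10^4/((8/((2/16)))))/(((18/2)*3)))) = 3.64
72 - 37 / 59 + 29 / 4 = 18555 / 236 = 78.62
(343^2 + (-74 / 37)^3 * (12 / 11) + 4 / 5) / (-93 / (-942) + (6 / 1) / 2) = 2031661326 / 53515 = 37964.33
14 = 14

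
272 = 272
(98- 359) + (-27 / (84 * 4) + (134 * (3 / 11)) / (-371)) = -17053935 / 65296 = -261.18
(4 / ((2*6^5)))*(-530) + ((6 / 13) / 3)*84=323147 / 25272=12.79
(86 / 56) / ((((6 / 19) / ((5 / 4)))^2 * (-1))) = -388075 / 16128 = -24.06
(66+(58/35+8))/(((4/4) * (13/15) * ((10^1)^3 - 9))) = 7944/90181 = 0.09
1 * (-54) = -54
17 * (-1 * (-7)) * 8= 952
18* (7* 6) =756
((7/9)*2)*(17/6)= 4.41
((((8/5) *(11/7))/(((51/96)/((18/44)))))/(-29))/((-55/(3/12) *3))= 96/949025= 0.00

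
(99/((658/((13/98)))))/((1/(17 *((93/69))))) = 678249/1483132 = 0.46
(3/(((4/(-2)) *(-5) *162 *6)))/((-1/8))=-1/405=-0.00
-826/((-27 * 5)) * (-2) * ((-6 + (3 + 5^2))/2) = -18172/135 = -134.61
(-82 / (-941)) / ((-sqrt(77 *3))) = -82 *sqrt(231) / 217371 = -0.01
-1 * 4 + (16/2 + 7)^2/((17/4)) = 832/17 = 48.94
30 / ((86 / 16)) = 240 / 43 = 5.58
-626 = -626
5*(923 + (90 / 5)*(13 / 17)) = 4683.82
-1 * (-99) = 99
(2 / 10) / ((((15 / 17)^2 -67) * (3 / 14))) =-289 / 20505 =-0.01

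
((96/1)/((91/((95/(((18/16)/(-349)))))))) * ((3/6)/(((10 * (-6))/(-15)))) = -1060960/273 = -3886.30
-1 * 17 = -17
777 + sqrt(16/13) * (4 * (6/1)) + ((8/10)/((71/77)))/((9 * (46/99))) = 96 * sqrt(13)/13 + 6345899/8165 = 803.83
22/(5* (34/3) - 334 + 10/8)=-264/3313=-0.08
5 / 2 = 2.50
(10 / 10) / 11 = 1 / 11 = 0.09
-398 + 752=354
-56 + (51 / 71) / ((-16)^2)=-1017805 / 18176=-56.00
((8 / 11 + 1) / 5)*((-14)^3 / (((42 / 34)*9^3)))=-126616 / 120285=-1.05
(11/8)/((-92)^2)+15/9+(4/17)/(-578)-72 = -70193414959/998007168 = -70.33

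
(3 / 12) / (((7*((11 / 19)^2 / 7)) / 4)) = 361 / 121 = 2.98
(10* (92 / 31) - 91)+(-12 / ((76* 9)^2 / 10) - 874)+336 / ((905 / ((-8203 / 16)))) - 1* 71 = -1196.67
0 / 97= 0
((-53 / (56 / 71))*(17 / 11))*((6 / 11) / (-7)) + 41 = 1164269 / 23716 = 49.09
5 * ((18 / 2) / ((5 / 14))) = 126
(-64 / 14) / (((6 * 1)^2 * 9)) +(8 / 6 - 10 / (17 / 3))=-4294 / 9639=-0.45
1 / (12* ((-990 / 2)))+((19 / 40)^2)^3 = 13767826657 / 1216512000000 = 0.01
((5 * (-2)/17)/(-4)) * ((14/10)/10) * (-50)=-35/34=-1.03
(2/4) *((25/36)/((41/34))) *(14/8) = 2975/5904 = 0.50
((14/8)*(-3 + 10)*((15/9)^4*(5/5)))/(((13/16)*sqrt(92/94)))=61250*sqrt(2162)/24219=117.59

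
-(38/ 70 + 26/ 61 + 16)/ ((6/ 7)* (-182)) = 36229/ 333060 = 0.11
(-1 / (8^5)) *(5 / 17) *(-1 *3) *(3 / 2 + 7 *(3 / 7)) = 0.00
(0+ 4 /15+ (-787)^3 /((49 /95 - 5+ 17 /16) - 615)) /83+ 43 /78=96324440458783 /10142610790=9497.01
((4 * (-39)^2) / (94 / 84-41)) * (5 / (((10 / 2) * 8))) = -31941 / 1675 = -19.07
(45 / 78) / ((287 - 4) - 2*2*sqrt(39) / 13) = 30*sqrt(39) / 13534417 + 4245 / 2082218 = 0.00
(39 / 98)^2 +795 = 7636701 / 9604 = 795.16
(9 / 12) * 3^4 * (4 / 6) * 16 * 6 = 3888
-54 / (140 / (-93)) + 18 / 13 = 33903 / 910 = 37.26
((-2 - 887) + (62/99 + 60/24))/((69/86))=-7542329/6831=-1104.13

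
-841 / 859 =-0.98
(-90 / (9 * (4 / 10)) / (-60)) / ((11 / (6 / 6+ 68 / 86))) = 35 / 516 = 0.07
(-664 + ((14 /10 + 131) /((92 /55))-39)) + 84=-24833 /46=-539.85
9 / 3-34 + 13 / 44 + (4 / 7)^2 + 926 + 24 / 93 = 59877039 / 66836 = 895.88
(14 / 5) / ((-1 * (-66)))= 7 / 165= 0.04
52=52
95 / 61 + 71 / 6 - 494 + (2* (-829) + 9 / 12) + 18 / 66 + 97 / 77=-120411925 / 56364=-2136.33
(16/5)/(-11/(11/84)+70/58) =-464/12005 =-0.04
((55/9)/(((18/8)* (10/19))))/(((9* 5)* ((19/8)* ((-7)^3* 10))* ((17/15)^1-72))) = 88/442999935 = 0.00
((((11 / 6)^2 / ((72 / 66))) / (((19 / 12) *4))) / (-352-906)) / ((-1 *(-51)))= -1331 / 175536288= -0.00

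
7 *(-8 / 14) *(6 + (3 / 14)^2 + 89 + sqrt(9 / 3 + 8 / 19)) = -18629 / 49 -4 *sqrt(1235) / 19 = -387.58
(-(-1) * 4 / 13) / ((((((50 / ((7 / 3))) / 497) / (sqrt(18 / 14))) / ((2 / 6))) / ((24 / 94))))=0.69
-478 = -478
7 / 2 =3.50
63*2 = 126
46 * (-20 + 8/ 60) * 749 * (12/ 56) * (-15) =2200134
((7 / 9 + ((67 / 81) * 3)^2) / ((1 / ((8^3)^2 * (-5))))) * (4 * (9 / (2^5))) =-828375040 / 81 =-10226852.35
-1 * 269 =-269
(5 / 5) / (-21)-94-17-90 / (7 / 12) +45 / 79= -62749 / 237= -264.76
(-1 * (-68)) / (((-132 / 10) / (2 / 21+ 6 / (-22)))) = 6970 / 7623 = 0.91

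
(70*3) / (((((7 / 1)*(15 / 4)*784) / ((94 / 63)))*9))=47 / 27783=0.00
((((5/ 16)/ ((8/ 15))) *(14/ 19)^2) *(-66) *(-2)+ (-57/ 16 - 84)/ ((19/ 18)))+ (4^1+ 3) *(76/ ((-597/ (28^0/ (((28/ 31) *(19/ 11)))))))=-8950940/ 215517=-41.53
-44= -44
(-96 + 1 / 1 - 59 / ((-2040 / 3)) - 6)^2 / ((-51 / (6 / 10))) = -4708841641 / 39304000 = -119.81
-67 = -67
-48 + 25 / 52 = -2471 / 52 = -47.52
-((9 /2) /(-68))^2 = -81 /18496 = -0.00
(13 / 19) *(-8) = -104 / 19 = -5.47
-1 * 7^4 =-2401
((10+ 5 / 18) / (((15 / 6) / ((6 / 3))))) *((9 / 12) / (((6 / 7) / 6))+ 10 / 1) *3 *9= 6771 / 2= 3385.50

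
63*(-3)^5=-15309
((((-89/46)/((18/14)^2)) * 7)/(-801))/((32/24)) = 343/44712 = 0.01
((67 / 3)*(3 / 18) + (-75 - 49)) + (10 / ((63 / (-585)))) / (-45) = -1655 / 14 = -118.21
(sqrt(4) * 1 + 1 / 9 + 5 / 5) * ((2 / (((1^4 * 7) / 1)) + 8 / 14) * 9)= 24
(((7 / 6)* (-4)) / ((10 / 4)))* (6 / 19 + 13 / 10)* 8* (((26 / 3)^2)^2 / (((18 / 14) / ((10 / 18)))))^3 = -349555169521.48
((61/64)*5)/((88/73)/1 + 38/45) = 1001925/430976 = 2.32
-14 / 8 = -7 / 4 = -1.75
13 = 13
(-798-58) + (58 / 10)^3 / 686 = -73377611 / 85750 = -855.72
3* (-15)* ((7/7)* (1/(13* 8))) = -45/104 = -0.43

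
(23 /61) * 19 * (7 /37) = 3059 /2257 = 1.36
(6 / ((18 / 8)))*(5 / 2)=6.67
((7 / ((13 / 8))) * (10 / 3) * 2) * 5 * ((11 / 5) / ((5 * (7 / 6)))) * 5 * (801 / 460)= 140976 / 299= 471.49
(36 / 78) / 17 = 0.03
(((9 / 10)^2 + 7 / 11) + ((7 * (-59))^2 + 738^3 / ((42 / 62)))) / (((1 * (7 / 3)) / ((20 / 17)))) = 13710342152511 / 45815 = 299254439.65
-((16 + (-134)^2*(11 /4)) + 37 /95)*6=-28155372 /95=-296372.34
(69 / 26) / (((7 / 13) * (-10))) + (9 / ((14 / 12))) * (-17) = -18429 / 140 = -131.64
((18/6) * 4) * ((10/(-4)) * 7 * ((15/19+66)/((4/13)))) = -1732185/38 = -45583.82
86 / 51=1.69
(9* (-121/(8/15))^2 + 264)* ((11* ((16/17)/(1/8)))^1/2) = 326314131/17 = 19194948.88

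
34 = 34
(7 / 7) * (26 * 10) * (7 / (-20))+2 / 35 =-90.94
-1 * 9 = -9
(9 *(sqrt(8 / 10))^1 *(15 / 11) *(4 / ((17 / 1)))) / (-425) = -216 *sqrt(5) / 79475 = -0.01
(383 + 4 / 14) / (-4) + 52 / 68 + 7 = -41915 / 476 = -88.06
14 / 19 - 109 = -2057 / 19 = -108.26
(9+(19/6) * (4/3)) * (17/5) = 2023/45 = 44.96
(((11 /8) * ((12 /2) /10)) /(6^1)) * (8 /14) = 11 /140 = 0.08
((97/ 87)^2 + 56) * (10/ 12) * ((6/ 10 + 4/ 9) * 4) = 40727662/ 204363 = 199.29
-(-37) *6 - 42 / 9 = 652 / 3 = 217.33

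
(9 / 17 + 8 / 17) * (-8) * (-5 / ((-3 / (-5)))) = 200 / 3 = 66.67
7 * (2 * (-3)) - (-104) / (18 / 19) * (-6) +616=-254 / 3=-84.67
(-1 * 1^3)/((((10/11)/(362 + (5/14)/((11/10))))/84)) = -167394/5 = -33478.80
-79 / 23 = -3.43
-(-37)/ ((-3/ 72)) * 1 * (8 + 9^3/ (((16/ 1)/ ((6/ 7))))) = -292485/ 7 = -41783.57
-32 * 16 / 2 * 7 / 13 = -1792 / 13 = -137.85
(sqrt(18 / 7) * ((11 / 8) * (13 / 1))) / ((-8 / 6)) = -1287 * sqrt(14) / 224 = -21.50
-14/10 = -7/5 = -1.40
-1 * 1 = -1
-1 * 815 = -815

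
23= 23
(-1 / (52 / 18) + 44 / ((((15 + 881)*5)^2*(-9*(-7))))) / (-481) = 0.00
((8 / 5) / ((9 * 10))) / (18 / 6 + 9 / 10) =8 / 1755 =0.00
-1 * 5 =-5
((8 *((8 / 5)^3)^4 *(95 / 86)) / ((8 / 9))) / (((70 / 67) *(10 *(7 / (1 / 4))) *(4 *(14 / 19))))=58433835368448 / 18004150390625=3.25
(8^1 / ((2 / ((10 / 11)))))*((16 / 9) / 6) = 320 / 297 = 1.08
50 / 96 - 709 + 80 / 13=-438251 / 624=-702.33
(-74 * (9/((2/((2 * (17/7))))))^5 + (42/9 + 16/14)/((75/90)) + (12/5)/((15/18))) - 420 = -155106273921226/420175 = -369146841.01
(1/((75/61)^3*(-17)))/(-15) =226981/107578125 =0.00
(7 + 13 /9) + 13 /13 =85 /9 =9.44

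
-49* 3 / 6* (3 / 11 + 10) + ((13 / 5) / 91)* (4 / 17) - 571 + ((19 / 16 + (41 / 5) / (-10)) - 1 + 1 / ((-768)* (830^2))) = -22807577785957 / 27702377472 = -823.31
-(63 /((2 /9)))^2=-321489 /4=-80372.25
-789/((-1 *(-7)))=-789/7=-112.71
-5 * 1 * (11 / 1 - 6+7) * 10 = -600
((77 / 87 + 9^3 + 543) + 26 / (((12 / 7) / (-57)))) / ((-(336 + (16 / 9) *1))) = -213177 / 176320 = -1.21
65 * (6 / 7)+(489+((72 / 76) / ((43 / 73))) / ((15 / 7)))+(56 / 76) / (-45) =140373889 / 257355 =545.45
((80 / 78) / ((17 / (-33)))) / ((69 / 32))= -14080 / 15249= -0.92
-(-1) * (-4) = -4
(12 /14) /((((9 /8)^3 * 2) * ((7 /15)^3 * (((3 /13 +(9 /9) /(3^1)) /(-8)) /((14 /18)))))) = -3328000 /101871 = -32.67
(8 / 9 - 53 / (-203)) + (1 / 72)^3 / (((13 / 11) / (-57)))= 377532485 / 328333824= 1.15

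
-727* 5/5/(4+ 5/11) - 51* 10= -32987/49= -673.20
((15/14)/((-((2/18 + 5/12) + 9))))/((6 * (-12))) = 15/9604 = 0.00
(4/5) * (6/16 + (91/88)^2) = 2237/1936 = 1.16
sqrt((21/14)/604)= 0.05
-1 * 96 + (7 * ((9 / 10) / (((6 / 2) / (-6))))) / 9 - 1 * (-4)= -93.40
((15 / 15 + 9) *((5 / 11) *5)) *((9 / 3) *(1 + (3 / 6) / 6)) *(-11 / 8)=-1625 / 16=-101.56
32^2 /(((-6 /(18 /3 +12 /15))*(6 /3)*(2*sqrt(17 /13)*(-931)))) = 256*sqrt(221) /13965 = 0.27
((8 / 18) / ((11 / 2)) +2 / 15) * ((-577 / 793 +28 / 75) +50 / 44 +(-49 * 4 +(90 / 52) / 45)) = -13535275786 / 323841375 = -41.80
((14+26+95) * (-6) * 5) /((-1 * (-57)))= -71.05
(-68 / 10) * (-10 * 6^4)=88128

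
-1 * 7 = -7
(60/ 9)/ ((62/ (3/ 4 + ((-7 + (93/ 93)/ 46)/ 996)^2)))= 0.08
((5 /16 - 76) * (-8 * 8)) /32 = 1211 /8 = 151.38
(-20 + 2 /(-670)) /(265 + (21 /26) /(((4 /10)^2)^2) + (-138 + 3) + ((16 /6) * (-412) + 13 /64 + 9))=16725696 /775883785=0.02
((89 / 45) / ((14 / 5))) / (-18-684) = -89 / 88452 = -0.00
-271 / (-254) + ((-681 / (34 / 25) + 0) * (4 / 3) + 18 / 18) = -2873975 / 4318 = -665.58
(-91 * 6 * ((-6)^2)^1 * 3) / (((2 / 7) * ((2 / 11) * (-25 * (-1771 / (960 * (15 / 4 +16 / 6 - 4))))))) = -59480.77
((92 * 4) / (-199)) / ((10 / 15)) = -552 / 199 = -2.77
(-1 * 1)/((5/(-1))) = 1/5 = 0.20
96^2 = 9216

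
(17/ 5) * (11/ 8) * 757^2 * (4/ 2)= 107160163/ 20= 5358008.15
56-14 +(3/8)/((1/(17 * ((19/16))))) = 6345/128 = 49.57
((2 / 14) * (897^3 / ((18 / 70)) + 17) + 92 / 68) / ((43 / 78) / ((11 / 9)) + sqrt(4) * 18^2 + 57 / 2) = 2274398562865 / 3839892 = 592307.95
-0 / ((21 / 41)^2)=0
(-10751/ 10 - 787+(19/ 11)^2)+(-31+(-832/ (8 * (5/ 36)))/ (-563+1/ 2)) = -285678781/ 151250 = -1888.79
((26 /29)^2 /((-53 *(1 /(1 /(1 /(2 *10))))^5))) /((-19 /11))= 23795200000 /846887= 28097.26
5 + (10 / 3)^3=42.04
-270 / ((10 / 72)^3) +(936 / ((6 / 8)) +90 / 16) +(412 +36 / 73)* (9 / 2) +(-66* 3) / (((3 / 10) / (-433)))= 2746448109 / 14600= 188112.88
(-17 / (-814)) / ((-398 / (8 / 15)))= -34 / 1214895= -0.00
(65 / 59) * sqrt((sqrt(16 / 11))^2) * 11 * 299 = 77740 * sqrt(11) / 59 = 4370.07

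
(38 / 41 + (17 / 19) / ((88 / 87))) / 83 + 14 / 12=20286881 / 17069448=1.19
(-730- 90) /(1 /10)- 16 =-8216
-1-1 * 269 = -270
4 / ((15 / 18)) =4.80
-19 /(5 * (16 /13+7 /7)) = -247 /145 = -1.70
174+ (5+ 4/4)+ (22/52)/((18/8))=21082/117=180.19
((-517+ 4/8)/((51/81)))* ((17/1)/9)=-3099/2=-1549.50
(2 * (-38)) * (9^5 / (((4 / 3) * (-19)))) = 177147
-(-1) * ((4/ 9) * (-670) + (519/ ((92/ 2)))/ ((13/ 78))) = -230.08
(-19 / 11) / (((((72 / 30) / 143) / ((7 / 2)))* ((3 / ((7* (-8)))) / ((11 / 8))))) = 665665 / 72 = 9245.35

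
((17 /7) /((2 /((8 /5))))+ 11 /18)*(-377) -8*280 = -2017793 /630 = -3202.85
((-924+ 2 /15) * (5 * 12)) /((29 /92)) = -5099744 /29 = -175853.24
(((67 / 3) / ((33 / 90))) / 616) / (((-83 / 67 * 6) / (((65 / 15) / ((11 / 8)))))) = -291785 / 6959799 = -0.04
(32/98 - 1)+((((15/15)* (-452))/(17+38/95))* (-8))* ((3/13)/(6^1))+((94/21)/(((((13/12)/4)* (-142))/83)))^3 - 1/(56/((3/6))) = -335730689075893957/375438199451952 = -894.24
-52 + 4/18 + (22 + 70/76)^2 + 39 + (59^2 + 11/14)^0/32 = 512.63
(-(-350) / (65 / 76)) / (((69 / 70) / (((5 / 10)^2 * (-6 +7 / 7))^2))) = 648.69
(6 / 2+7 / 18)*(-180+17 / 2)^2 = 7176589 / 72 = 99674.85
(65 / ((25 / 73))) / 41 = 949 / 205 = 4.63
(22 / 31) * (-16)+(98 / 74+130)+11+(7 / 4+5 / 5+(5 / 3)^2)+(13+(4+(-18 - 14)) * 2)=3860689 / 41292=93.50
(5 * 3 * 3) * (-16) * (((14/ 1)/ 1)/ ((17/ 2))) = -20160/ 17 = -1185.88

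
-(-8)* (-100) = -800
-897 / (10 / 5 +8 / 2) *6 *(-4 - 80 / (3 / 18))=434148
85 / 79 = 1.08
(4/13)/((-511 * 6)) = -2/19929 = -0.00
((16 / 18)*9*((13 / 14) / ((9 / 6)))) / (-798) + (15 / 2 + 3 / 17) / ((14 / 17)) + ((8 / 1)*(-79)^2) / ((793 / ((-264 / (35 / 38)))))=-2396964499763 / 132890940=-18037.08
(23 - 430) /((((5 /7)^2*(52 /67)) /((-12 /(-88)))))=-364413 /2600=-140.16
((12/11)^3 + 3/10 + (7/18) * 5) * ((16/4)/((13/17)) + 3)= 22704437/778635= 29.16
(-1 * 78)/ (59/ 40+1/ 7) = -7280/ 151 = -48.21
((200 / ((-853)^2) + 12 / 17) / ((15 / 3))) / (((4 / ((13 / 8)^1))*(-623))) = -0.00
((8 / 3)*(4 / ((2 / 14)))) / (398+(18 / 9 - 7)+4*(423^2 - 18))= 32 / 306873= 0.00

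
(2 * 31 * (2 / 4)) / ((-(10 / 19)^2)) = -11191 / 100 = -111.91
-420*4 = -1680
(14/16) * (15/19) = 105/152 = 0.69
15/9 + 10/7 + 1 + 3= 7.10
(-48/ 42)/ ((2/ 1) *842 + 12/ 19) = -19/ 28007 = -0.00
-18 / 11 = -1.64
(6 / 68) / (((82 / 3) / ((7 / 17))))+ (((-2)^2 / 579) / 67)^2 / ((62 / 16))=2939069612785 / 2211108822711324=0.00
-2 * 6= -12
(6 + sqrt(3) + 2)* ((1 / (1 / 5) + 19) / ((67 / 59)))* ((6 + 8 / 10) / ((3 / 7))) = 112336* sqrt(3) / 335 + 898688 / 335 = 3263.46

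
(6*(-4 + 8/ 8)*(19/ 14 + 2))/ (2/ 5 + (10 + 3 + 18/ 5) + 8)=-423/ 175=-2.42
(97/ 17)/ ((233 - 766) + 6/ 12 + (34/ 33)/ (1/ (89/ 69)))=-441738/ 41122201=-0.01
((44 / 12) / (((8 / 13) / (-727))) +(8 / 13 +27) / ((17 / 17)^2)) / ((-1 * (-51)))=-1342877 / 15912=-84.39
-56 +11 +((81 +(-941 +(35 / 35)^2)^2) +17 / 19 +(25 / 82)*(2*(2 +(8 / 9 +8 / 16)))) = 12390385513 / 14022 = 883638.96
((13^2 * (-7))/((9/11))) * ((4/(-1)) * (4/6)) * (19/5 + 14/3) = 13221208/405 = 32644.96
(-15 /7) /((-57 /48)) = 240 /133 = 1.80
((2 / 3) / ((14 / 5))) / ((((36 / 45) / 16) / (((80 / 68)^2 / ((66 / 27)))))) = 60000 / 22253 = 2.70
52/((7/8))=416/7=59.43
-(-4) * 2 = 8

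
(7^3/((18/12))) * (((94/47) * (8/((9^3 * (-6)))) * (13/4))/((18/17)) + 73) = 985533668/59049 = 16690.10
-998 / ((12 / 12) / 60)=-59880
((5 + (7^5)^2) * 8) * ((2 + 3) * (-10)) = -112990101600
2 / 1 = 2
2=2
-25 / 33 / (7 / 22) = -2.38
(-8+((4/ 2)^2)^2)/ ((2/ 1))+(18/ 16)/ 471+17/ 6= 25757/ 3768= 6.84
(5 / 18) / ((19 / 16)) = 40 / 171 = 0.23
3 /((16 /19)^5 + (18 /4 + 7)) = 14856594 /59047429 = 0.25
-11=-11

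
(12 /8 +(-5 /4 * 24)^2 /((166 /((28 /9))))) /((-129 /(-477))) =484791 /7138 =67.92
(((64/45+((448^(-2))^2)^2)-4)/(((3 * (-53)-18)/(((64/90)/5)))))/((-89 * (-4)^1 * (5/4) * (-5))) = -3190289463680028892489/3427049959278582222028800000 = -0.00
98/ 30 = 49/ 15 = 3.27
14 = 14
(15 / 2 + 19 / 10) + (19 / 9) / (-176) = 74353 / 7920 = 9.39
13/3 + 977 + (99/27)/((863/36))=2541068/2589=981.49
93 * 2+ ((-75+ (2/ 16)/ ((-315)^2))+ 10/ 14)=88678801/ 793800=111.71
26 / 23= 1.13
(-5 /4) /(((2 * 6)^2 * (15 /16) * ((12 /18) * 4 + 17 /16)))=-4 /1611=-0.00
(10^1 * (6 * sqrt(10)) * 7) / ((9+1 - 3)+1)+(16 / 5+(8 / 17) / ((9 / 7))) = 2728 / 765+105 * sqrt(10) / 2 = 169.59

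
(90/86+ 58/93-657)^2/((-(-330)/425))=291884891538080/527736033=553088.80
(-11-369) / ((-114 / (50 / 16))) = 125 / 12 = 10.42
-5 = -5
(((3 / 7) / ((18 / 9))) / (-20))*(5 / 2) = -3 / 112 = -0.03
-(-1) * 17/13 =17/13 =1.31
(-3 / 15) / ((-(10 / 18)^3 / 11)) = 8019 / 625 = 12.83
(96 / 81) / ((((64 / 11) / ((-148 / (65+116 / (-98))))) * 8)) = -19943 / 337716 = -0.06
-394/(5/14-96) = 5516/1339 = 4.12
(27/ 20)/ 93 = 9/ 620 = 0.01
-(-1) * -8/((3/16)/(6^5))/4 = -82944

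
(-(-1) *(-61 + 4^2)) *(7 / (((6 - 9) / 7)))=735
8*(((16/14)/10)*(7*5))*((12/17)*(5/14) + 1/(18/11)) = 29584/1071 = 27.62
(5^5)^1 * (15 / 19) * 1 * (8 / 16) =46875 / 38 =1233.55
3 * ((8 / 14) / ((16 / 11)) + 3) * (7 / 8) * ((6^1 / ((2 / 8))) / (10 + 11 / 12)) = 2565 / 131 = 19.58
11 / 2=5.50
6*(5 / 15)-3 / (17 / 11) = 0.06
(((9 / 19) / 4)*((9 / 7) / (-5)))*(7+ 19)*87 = -91611 / 1330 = -68.88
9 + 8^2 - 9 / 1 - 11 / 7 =437 / 7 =62.43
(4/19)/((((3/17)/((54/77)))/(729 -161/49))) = 6217920/10241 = 607.16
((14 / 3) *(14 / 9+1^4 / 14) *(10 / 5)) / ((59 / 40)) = 16400 / 1593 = 10.30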